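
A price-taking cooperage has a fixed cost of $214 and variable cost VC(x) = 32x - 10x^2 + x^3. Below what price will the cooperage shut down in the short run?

$7 per unit

Short-run supply begins at min AVC. From VC = 32x - 10x^2 + x^3, AVC = 32 - 10x + x^2.
At the minimum of AVC, MC = AVC. MC = 32 - 20x + 3x^2; setting MC = AVC gives 2x^2 - 10x = 0, so x = 5. min AVC = 7.
So the shutdown price is $7.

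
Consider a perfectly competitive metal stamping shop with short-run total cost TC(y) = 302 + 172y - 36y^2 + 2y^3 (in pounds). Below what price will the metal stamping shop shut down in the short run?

Short-run supply begins at min AVC. From VC = 172y - 36y^2 + 2y^3, AVC = 172 - 36y + 2y^2.
At the minimum of AVC, MC = AVC. MC = 172 - 72y + 6y^2; setting MC = AVC gives 4y^2 - 36y = 0, so y = 9. min AVC = 10.
For P < £10 the firm produces nothing.

£10 per unit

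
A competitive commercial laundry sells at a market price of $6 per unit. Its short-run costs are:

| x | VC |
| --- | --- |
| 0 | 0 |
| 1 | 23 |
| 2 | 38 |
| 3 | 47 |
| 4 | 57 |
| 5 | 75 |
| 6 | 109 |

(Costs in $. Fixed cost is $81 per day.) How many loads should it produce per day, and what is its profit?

x = 0 (shut down); profit = -$81

Compute π = P·x − TC at each output: x=0: -81; x=1: -98; x=2: -107; x=3: -110; x=4: -114; x=5: -126; x=6: -154.
Profit is highest at x = 0. Equivalently, the lowest AVC in the table is 57/4 ≈ $14.25 at x = 4, and P = $6 falls below it — price never covers variable cost, so the firm shuts down and loses only its fixed cost.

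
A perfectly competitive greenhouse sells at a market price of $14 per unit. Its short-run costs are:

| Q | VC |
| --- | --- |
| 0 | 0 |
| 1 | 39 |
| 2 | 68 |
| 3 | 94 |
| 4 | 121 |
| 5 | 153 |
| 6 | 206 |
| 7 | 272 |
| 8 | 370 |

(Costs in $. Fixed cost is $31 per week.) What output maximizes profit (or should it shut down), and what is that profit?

Q = 0 (shut down); profit = -$31

Profit at each row (π = 14Q − TC): Q=0: -31; Q=1: -56; Q=2: -71; Q=3: -83; Q=4: -96; Q=5: -114; Q=6: -153; Q=7: -205; Q=8: -289.
Profit is highest at Q = 0. Equivalently, the lowest AVC in the table is 121/4 ≈ $30.25 at Q = 4, and P = $14 falls below it — price never covers variable cost, so the firm shuts down and loses only its fixed cost.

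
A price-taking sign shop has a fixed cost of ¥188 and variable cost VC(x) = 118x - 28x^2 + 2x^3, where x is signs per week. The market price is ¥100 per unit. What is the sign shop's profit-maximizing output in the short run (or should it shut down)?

Strip out fixed cost: VC = 118x - 28x^2 + 2x^3. Then AVC = 118 - 28x + 2x^2 and MC = 118 - 56x + 6x^2.
AVC is minimized where dAVC/dx = -28 + 4x = 0, at x = 7; min AVC = 118 - 28·7 + 2·7^2 = ¥20.
Since P = ¥100 ≥ min AVC = ¥20, price covers variable cost and the firm should produce.
Solving P = MC: 18 - 56x + 6x^2 = 0 ⇒ x = 1/3 or 9. On the upward-sloping branch, x* = 9.
Check: AVC at x = 9 is ¥28 ≤ P, so revenue covers variable cost.
Profit = P·x − TC = 100·9 − 440 = ¥460.

Produce at x = 9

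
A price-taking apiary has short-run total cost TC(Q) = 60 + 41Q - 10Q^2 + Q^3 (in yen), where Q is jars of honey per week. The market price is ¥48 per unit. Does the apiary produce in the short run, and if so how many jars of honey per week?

Variable cost is VC = 41Q - 10Q^2 + Q^3, so AVC = VC/Q = 41 - 10Q + Q^2 and MC = dTC/dQ = 41 - 20Q + 3Q^2.
AVC is minimized where dAVC/dQ = -10 + 2Q = 0, at Q = 5; min AVC = 41 - 10·5 + 5^2 = ¥16.
Since P = ¥48 ≥ min AVC = ¥16, price covers variable cost and the firm should produce.
P = MC gives -7 - 20Q + 3Q^2 = 0, with roots -1/3 and 7. Take the larger (rising MC): Q* = 7.
Check: AVC at Q = 7 is ¥20 ≤ P, so revenue covers variable cost.
Profit = P·Q − TC = 48·7 − 200 = ¥136.

Produce at Q = 7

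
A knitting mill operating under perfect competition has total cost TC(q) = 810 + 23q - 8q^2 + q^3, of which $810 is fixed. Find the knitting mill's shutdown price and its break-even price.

Shutdown price = $7; break-even price = $122

Shutdown price = min AVC. AVC = 23 - 8q + q^2, with vertex at q = 4 and minimum $7.
ATC = 810/q + 23 - 8q + q^2. Setting dATC/dq = −810/q^2 − 8 + 2q = 0 gives q = 9 (since 2·9^3 − 8·9^2 = 810).
min ATC = 810/9 + 23 − 8·9 + 9^2 = $122. That is the break-even price.
For $7 ≤ P < $122 the firm produces at a loss; below $7 it shuts down.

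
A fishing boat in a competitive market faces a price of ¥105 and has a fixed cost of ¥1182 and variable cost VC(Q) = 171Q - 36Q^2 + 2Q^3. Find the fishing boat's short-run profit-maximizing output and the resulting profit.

AVC = 171 - 36Q + 2Q^2; min AVC = ¥9 at Q = 9. Since P = ¥105 ≥ min AVC, the firm produces.
With MC = 171 - 72Q + 6Q^2, P = MC on the upward-sloping part at Q* = 11.
TR = 105·11 = 1155. TC = 1182 + 187 = 1369. Profit = 1155 − 1369 = -¥214.
That loss of ¥214 beats the ¥1182 the firm would lose by shutting down; producing recovers ¥968 of fixed cost.

Profit = -¥214 at Q = 11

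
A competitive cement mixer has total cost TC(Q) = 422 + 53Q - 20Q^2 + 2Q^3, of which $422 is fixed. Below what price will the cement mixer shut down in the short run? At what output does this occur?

Short-run supply begins at min AVC. From VC = 53Q - 20Q^2 + 2Q^3, AVC = 53 - 20Q + 2Q^2.
dAVC/dQ = -20 + 4Q = 0 gives Q = 5. min AVC = 53 - 20·5 + 2·5^2 = 3.
The firm shuts down for any P below $3.

$3 per unit, at Q = 5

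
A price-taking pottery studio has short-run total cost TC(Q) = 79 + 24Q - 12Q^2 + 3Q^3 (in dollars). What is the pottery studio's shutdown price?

The firm shuts down when price falls below the minimum of average variable cost. AVC = VC/Q = 24 - 12Q + 3Q^2.
dAVC/dQ = -12 + 6Q = 0 gives Q = 2. min AVC = 24 - 12·2 + 3·2^2 = 12.
For P < $12 the firm produces nothing.

$12 per unit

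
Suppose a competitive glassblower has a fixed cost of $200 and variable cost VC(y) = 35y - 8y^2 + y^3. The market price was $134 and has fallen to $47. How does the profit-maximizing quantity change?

MC = 35 - 16y + 3y^2; the shutdown threshold is min AVC = $19 (at y = 4).
At P = $134 ≥ min AVC, set P = MC on the rising branch: y = 9.
At P = $47 ≥ min AVC, set P = MC: y = 6. The firm stays open but cuts output.

Output falls from 9 to 6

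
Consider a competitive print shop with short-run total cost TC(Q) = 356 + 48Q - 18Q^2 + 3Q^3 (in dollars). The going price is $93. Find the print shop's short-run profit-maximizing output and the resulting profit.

AVC = 48 - 18Q + 3Q^2 has its minimum $21 at Q = 3; price $93 clears that bar, so the firm operates.
With MC = 48 - 36Q + 9Q^2, P = MC on the upward-sloping part at Q* = 5.
TR = 93·5 = 465. TC = 356 + 165 = 521. Profit = 465 − 521 = -$56.
By producing, the firm covers all variable cost plus $300 of fixed cost; shutting down would lose the full $356.

Profit = -$56 at Q = 5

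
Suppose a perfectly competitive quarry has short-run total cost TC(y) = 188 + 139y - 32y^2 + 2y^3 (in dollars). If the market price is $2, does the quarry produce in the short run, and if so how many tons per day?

From TC, MC = TC'(y) = 139 - 64y + 6y^2 and AVC = VC/y = 139 - 32y + 2y^2.
The AVC parabola has its vertex at y = 32/4 = 8, where AVC = 139 - 32·8 + 2·8^2 = $11.
P = $2 lies below min AVC = $11; no output level covers variable cost.
The firm minimizes its loss by shutting down and losing only its fixed cost of $188.

Shut down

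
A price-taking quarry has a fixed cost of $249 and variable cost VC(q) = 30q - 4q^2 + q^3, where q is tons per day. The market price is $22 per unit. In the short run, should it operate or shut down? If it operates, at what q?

Variable cost is VC = 30q - 4q^2 + q^3, so AVC = VC/q = 30 - 4q + q^2 and MC = dTC/dq = 30 - 8q + 3q^2.
The AVC parabola has its vertex at q = 4/2 = 2, where AVC = 30 - 4·2 + 2^2 = $26.
Since P = $22 < min AVC = $26, price fails to cover variable cost at any output.
Best response: produce nothing and absorb the $249 fixed cost.

Shut down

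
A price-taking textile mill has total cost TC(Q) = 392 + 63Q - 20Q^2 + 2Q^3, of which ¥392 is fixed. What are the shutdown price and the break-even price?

Shutdown price = min AVC. AVC = 63 - 20Q + 2Q^2, with vertex at Q = 5 and minimum ¥13.
ATC = 392/Q + 63 - 20Q + 2Q^2. Setting dATC/dQ = −392/Q^2 − 20 + 4Q = 0 gives Q = 7 (since 4·7^3 − 20·7^2 = 392).
min ATC = 392/7 + 63 − 20·7 + 2·7^2 = ¥77. That is the break-even price.
Between these two prices the firm operates at a loss; above ¥77 it earns a profit.

Shutdown price = ¥13; break-even price = ¥77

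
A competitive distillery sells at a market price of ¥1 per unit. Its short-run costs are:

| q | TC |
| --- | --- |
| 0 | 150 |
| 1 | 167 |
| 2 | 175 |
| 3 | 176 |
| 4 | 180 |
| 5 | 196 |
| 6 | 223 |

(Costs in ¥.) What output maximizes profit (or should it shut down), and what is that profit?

q = 0 (shut down); profit = -¥150

Profit at each row (π = 1q − TC): q=0: -150; q=1: -166; q=2: -173; q=3: -173; q=4: -176; q=5: -191; q=6: -217.
Profit is highest at q = 0. Equivalently, the lowest AVC in the table is 30/4 ≈ ¥7.50 at q = 4, and P = ¥1 falls below it — price never covers variable cost, so the firm shuts down and loses only its fixed cost.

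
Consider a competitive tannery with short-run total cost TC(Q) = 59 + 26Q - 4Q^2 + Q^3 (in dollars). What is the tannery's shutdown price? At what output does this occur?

$22 per unit, at Q = 2

The firm shuts down when price falls below the minimum of average variable cost. AVC = VC/Q = 26 - 4Q + Q^2.
At the minimum of AVC, MC = AVC. MC = 26 - 8Q + 3Q^2; setting MC = AVC gives 2Q^2 - 4Q = 0, so Q = 2. min AVC = 22.
So the shutdown price is $22.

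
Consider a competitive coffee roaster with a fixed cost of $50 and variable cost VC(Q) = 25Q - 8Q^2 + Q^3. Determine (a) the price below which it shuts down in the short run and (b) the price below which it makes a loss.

Shutdown price = $9; break-even price = $20

Shutdown price = min AVC. AVC = 25 - 8Q + Q^2, with vertex at Q = 4 and minimum $9.
ATC = 50/Q + 25 - 8Q + Q^2. Setting dATC/dQ = −50/Q^2 − 8 + 2Q = 0 gives Q = 5 (since 2·5^3 − 8·5^2 = 50).
min ATC = 50/5 + 25 − 8·5 + 5^2 = $20. That is the break-even price.
For $9 ≤ P < $20 the firm produces at a loss; below $9 it shuts down.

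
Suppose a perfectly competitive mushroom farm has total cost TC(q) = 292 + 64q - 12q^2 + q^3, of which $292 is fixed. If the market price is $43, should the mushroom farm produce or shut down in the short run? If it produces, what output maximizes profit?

Strip out fixed cost: VC = 64q - 12q^2 + q^3. Then AVC = 64 - 12q + q^2 and MC = 64 - 24q + 3q^2.
AVC hits its minimum where MC = AVC, at q = 6, giving min AVC = 64 - 12·6 + 6^2 = $28.
Since P = $43 ≥ min AVC = $28, price covers variable cost and the firm should produce.
Set P = MC: 43 = 64 - 24q + 3q^2 → 21 - 24q + 3q^2 = 0. The roots are q = 1 and q = 7; the profit-maximizing output is on the rising part of MC, so q* = 7.
Check: AVC at q = 7 is $29 ≤ P, so revenue covers variable cost.
Profit = P·q − TC = 43·7 − 495 = -$194, a loss, but smaller than the $292 fixed cost the firm would lose by shutting down.

Produce at q = 7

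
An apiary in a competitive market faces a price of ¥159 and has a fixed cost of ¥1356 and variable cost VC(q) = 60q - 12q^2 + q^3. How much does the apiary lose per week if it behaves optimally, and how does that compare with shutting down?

Profit = -¥146 at q = 11

AVC = 60 - 12q + q^2 has its minimum ¥24 at q = 6; price ¥159 clears that bar, so the firm operates.
With MC = 60 - 24q + 3q^2, P = MC on the upward-sloping part at q* = 11.
TR = 159·11 = 1749. TC = 1356 + 539 = 1895. Profit = 1749 − 1895 = -¥146.
That loss of ¥146 beats the ¥1356 the firm would lose by shutting down; producing recovers ¥1210 of fixed cost.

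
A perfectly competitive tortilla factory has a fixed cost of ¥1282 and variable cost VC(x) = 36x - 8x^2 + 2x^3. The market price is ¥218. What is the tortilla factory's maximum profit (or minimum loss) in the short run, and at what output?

Profit = -¥302 at x = 7

AVC = 36 - 8x + 2x^2 has its minimum ¥28 at x = 2; price ¥218 clears that bar, so the firm operates.
With MC = 36 - 16x + 6x^2, P = MC on the upward-sloping part at x* = 7.
TR = 218·7 = 1526. TC = 1282 + 546 = 1828. Profit = 1526 − 1828 = -¥302.
Shutting down would mean losing the fixed cost of ¥1282, so operating at a loss of ¥302 is better by ¥980.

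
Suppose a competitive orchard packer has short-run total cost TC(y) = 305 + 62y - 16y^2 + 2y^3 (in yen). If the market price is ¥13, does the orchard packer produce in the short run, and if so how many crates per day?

Strip out fixed cost: VC = 62y - 16y^2 + 2y^3. Then AVC = 62 - 16y + 2y^2 and MC = 62 - 32y + 6y^2.
AVC hits its minimum where MC = AVC, at y = 4, giving min AVC = 62 - 16·4 + 2·4^2 = ¥30.
P = ¥13 lies below min AVC = ¥30; no output level covers variable cost.
Best response: produce nothing and absorb the ¥305 fixed cost.

Shut down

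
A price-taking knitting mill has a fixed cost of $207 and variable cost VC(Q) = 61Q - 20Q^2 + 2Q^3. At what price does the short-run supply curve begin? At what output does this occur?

The shutdown price is the minimum of AVC. VC = 61Q - 20Q^2 + 2Q^3, so AVC = 61 - 20Q + 2Q^2.
dAVC/dQ = -20 + 4Q = 0 gives Q = 5. min AVC = 61 - 20·5 + 2·5^2 = 11.
For P < $11 the firm produces nothing.

$11 per unit, at Q = 5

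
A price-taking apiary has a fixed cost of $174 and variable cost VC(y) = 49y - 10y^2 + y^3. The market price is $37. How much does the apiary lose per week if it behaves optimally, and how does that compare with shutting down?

AVC = 49 - 10y + y^2; min AVC = $24 at y = 5. Since P = $37 ≥ min AVC, the firm produces.
With MC = 49 - 20y + 3y^2, P = MC on the upward-sloping part at y* = 6.
TR = 37·6 = 222. TC = 174 + 150 = 324. Profit = 222 − 324 = -$102.
Shutting down would mean losing the fixed cost of $174, so operating at a loss of $102 is better by $72.

Profit = -$102 at y = 6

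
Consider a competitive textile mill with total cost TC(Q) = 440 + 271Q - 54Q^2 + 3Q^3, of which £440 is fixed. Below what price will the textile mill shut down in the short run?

£28 per unit

Short-run supply begins at min AVC. From VC = 271Q - 54Q^2 + 3Q^3, AVC = 271 - 54Q + 3Q^2.
At the minimum of AVC, MC = AVC. MC = 271 - 108Q + 9Q^2; setting MC = AVC gives 6Q^2 - 54Q = 0, so Q = 9. min AVC = 28.
For P < £28 the firm produces nothing.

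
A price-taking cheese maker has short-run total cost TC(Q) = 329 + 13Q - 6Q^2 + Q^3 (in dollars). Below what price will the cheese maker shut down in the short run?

$4 per unit

The firm shuts down when price falls below the minimum of average variable cost. AVC = VC/Q = 13 - 6Q + Q^2.
At the minimum of AVC, MC = AVC. MC = 13 - 12Q + 3Q^2; setting MC = AVC gives 2Q^2 - 6Q = 0, so Q = 3. min AVC = 4.
So the shutdown price is $4.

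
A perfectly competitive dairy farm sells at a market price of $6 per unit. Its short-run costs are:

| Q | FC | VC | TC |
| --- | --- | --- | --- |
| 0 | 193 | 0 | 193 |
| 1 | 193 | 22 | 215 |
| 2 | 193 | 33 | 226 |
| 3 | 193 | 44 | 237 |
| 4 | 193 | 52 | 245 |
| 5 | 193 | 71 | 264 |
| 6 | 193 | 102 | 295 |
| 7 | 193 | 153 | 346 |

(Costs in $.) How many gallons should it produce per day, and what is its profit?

Q = 0 (shut down); profit = -$193

Profit at each row (π = 6Q − TC): Q=0: -193; Q=1: -209; Q=2: -214; Q=3: -219; Q=4: -221; Q=5: -234; Q=6: -259; Q=7: -304.
Profit is highest at Q = 0. Equivalently, the lowest AVC in the table is 52/4 ≈ $13 at Q = 4, and P = $6 falls below it — price never covers variable cost, so the firm shuts down and loses only its fixed cost.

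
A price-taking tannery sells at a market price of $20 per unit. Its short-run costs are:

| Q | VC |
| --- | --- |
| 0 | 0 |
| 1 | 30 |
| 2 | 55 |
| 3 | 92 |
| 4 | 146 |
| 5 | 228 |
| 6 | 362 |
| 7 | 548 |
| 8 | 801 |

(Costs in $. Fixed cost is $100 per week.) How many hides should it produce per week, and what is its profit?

Compute π = P·Q − TC at each output: Q=0: -100; Q=1: -110; Q=2: -115; Q=3: -132; Q=4: -166; Q=5: -228; Q=6: -342; Q=7: -508; Q=8: -741.
Profit is highest at Q = 0. Equivalently, the lowest AVC in the table is 55/2 ≈ $27.50 at Q = 2, and P = $20 falls below it — price never covers variable cost, so the firm shuts down and loses only its fixed cost.

Q = 0 (shut down); profit = -$100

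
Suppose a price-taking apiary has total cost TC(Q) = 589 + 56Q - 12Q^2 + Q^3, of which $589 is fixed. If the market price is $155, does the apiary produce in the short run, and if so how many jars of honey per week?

Produce at Q = 11

Strip out fixed cost: VC = 56Q - 12Q^2 + Q^3. Then AVC = 56 - 12Q + Q^2 and MC = 56 - 24Q + 3Q^2.
AVC hits its minimum where MC = AVC, at Q = 6, giving min AVC = 56 - 12·6 + 6^2 = $20.
P = $155 exceeds min AVC = $20, so the firm stays open.
Set P = MC: 155 = 56 - 24Q + 3Q^2 → -99 - 24Q + 3Q^2 = 0. The roots are Q = -3 and Q = 11; the profit-maximizing output is on the rising part of MC, so Q* = 11.
Check: AVC at Q = 11 is $45 ≤ P, so revenue covers variable cost.
Profit = P·Q − TC = 155·11 − 1084 = $621.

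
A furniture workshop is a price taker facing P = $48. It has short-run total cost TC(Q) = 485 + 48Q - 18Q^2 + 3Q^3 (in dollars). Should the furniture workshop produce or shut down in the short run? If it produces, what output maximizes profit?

Produce at Q = 4

Variable cost is VC = 48Q - 18Q^2 + 3Q^3, so AVC = VC/Q = 48 - 18Q + 3Q^2 and MC = dTC/dQ = 48 - 36Q + 9Q^2.
The AVC parabola has its vertex at Q = 18/6 = 3, where AVC = 48 - 18·3 + 3·3^2 = $21.
P = $48 exceeds min AVC = $21, so the firm stays open.
Set P = MC: 48 = 48 - 36Q + 9Q^2 → -36Q + 9Q^2 = 0. The roots are Q = 0 and Q = 4; the profit-maximizing output is on the rising part of MC, so Q* = 4.
Check: AVC at Q = 4 is $24 ≤ P, so revenue covers variable cost.
Profit = P·Q − TC = 48·4 − 581 = -$389, a loss, but smaller than the $485 fixed cost the firm would lose by shutting down.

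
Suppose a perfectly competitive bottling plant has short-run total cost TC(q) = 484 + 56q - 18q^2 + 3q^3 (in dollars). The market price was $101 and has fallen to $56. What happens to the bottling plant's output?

Output falls from 5 to 4

AVC = 56 - 18q + 3q^2, minimized at q = 3 where min AVC = $29. MC = 56 - 36q + 9q^2.
With P = $101 above the shutdown price, P = MC gives q = 5.
At P = $56 ≥ min AVC, set P = MC: q = 4. The firm stays open but cuts output.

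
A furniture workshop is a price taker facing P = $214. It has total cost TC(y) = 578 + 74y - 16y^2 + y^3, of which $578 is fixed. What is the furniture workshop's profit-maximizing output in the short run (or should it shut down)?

Produce at y = 14

Variable cost is VC = 74y - 16y^2 + y^3, so AVC = VC/y = 74 - 16y + y^2 and MC = dTC/dy = 74 - 32y + 3y^2.
AVC hits its minimum where MC = AVC, at y = 8, giving min AVC = 74 - 16·8 + 8^2 = $10.
Since P = $214 ≥ min AVC = $10, price covers variable cost and the firm should produce.
P = MC gives -140 - 32y + 3y^2 = 0, with roots -10/3 and 14. Take the larger (rising MC): y* = 14.
Check: AVC at y = 14 is $46 ≤ P, so revenue covers variable cost.
Profit = P·y − TC = 214·14 − 1222 = $1774.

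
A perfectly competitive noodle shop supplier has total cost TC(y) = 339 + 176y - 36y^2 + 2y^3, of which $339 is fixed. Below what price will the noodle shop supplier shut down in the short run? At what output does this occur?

$14 per unit, at y = 9

Short-run supply begins at min AVC. From VC = 176y - 36y^2 + 2y^3, AVC = 176 - 36y + 2y^2.
At the minimum of AVC, MC = AVC. MC = 176 - 72y + 6y^2; setting MC = AVC gives 4y^2 - 36y = 0, so y = 9. min AVC = 14.
The firm shuts down for any P below $14.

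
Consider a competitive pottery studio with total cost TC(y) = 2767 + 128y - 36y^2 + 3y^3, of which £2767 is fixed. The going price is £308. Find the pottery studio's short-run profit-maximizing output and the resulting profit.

Profit = -£367 at y = 10

AVC = 128 - 36y + 3y^2; min AVC = £20 at y = 6. Since P = £308 ≥ min AVC, the firm produces.
MC = 128 - 72y + 9y^2. Setting P = MC and taking the root on the rising branch gives y* = 10.
TR = 308·10 = 3080. TC = 2767 + 680 = 3447. Profit = 3080 − 3447 = -£367.
By producing, the firm covers all variable cost plus £2400 of fixed cost; shutting down would lose the full £2767.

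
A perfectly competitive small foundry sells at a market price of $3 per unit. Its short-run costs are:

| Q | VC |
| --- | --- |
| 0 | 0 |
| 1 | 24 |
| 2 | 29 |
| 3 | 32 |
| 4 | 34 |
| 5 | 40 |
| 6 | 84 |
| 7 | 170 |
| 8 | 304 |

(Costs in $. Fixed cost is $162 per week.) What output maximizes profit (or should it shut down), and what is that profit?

Tabulate TR − TC: Q=0: -162; Q=1: -183; Q=2: -185; Q=3: -185; Q=4: -184; Q=5: -187; Q=6: -228; Q=7: -311; Q=8: -442.
Profit is highest at Q = 0. Equivalently, the lowest AVC in the table is 40/5 ≈ $8 at Q = 5, and P = $3 falls below it — price never covers variable cost, so the firm shuts down and loses only its fixed cost.

Q = 0 (shut down); profit = -$162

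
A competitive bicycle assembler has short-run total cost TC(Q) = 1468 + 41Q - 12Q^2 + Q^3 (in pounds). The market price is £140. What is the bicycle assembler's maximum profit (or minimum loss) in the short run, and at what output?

AVC = 41 - 12Q + Q^2; min AVC = £5 at Q = 6. Since P = £140 ≥ min AVC, the firm produces.
MC = 41 - 24Q + 3Q^2. Setting P = MC and taking the root on the rising branch gives Q* = 11.
TR = 140·11 = 1540. TC = 1468 + 330 = 1798. Profit = 1540 − 1798 = -£258.
That loss of £258 beats the £1468 the firm would lose by shutting down; producing recovers £1210 of fixed cost.

Profit = -£258 at Q = 11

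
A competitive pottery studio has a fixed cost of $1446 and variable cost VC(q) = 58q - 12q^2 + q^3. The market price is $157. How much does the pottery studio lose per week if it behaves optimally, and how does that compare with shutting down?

Profit = -$236 at q = 11

AVC = 58 - 12q + q^2; min AVC = $22 at q = 6. Since P = $157 ≥ min AVC, the firm produces.
With MC = 58 - 24q + 3q^2, P = MC on the upward-sloping part at q* = 11.
TR = 157·11 = 1727. TC = 1446 + 517 = 1963. Profit = 1727 − 1963 = -$236.
By producing, the firm covers all variable cost plus $1210 of fixed cost; shutting down would lose the full $1446.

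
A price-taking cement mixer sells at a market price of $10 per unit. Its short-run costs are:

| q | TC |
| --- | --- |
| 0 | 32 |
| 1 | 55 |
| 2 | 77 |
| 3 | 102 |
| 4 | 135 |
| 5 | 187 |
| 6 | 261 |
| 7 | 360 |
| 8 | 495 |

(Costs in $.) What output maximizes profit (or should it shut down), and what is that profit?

Tabulate TR − TC: q=0: -32; q=1: -45; q=2: -57; q=3: -72; q=4: -95; q=5: -137; q=6: -201; q=7: -290; q=8: -415.
Profit is highest at q = 0. Equivalently, the lowest AVC in the table is 45/2 ≈ $22.50 at q = 2, and P = $10 falls below it — price never covers variable cost, so the firm shuts down and loses only its fixed cost.

q = 0 (shut down); profit = -$32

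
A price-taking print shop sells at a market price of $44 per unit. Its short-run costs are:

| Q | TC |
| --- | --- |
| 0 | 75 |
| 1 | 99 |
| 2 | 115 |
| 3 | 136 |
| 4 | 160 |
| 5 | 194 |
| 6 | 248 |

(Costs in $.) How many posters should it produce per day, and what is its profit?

Compute π = P·Q − TC at each output: Q=0: -75; Q=1: -55; Q=2: -27; Q=3: -4; Q=4: 16; Q=5: 26; Q=6: 16.
Profit is maximized at Q = 5. AVC there is 119/5 = $23.80 ≤ P, so producing beats shutting down (which would give -$75).

Q = 5; profit = $26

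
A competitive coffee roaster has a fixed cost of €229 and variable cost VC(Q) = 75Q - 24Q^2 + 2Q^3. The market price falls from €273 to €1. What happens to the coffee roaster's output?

MC = 75 - 48Q + 6Q^2; the shutdown threshold is min AVC = €3 (at Q = 6).
At P = €273 ≥ min AVC, set P = MC on the rising branch: Q = 11.
At P = €1 < min AVC = €3, price no longer covers variable cost at any output, so the firm shuts down: Q = 0.

Output falls from 11 to 0 (the firm shuts down)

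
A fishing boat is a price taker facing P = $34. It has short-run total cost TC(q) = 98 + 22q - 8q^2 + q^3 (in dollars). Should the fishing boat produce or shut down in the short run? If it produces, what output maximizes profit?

Variable cost is VC = 22q - 8q^2 + q^3, so AVC = VC/q = 22 - 8q + q^2 and MC = dTC/dq = 22 - 16q + 3q^2.
The AVC parabola has its vertex at q = 8/2 = 4, where AVC = 22 - 8·4 + 4^2 = $6.
P = $34 exceeds min AVC = $6, so the firm stays open.
Solving P = MC: -12 - 16q + 3q^2 = 0 ⇒ q = -2/3 or 6. On the upward-sloping branch, q* = 6.
Check: AVC at q = 6 is $10 ≤ P, so revenue covers variable cost.
Profit = P·q − TC = 34·6 − 158 = $46.

Produce at q = 6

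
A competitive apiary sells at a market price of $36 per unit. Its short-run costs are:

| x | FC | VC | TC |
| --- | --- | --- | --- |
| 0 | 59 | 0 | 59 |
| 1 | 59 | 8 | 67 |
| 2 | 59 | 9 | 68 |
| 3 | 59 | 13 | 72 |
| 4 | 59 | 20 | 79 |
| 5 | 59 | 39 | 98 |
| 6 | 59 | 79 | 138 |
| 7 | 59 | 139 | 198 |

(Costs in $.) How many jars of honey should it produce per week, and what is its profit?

Tabulate TR − TC: x=0: -59; x=1: -31; x=2: 4; x=3: 36; x=4: 65; x=5: 82; x=6: 78; x=7: 54.
Profit is maximized at x = 5. AVC there is 39/5 = $7.80 ≤ P, so producing beats shutting down (which would give -$59).

x = 5; profit = $82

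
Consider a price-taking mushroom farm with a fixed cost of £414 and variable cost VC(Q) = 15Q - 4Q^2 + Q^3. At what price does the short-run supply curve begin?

The shutdown price is the minimum of AVC. VC = 15Q - 4Q^2 + Q^3, so AVC = 15 - 4Q + Q^2.
dAVC/dQ = -4 + 2Q = 0 gives Q = 2. min AVC = 15 - 4·2 + 2^2 = 11.
So the shutdown price is £11.

£11 per unit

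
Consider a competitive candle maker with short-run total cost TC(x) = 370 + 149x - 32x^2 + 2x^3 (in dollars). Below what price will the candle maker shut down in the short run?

$21 per unit

The shutdown price is the minimum of AVC. VC = 149x - 32x^2 + 2x^3, so AVC = 149 - 32x + 2x^2.
dAVC/dx = -32 + 4x = 0 gives x = 8. min AVC = 149 - 32·8 + 2·8^2 = 21.
The firm shuts down for any P below $21.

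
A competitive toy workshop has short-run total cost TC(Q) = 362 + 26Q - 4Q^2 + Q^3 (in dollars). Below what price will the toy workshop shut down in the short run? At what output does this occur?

The firm shuts down when price falls below the minimum of average variable cost. AVC = VC/Q = 26 - 4Q + Q^2.
At the minimum of AVC, MC = AVC. MC = 26 - 8Q + 3Q^2; setting MC = AVC gives 2Q^2 - 4Q = 0, so Q = 2. min AVC = 22.
The firm shuts down for any P below $22.

$22 per unit, at Q = 2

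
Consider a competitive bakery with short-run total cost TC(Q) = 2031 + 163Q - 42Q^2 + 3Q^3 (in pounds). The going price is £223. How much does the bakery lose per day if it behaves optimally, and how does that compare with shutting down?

Profit = -£231 at Q = 10

AVC = 163 - 42Q + 3Q^2 has its minimum £16 at Q = 7; price £223 clears that bar, so the firm operates.
MC = 163 - 84Q + 9Q^2. Setting P = MC and taking the root on the rising branch gives Q* = 10.
TR = 223·10 = 2230. TC = 2031 + 430 = 2461. Profit = 2230 − 2461 = -£231.
By producing, the firm covers all variable cost plus £1800 of fixed cost; shutting down would lose the full £2031.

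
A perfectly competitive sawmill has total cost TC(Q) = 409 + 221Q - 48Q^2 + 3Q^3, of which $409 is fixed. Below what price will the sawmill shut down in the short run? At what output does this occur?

The firm shuts down when price falls below the minimum of average variable cost. AVC = VC/Q = 221 - 48Q + 3Q^2.
dAVC/dQ = -48 + 6Q = 0 gives Q = 8. min AVC = 221 - 48·8 + 3·8^2 = 29.
The firm shuts down for any P below $29.

$29 per unit, at Q = 8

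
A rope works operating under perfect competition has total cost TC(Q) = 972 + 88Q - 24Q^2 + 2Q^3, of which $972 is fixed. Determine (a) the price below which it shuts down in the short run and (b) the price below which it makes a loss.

Shutdown price = $16; break-even price = $142

Shutdown price = min AVC. AVC = 88 - 24Q + 2Q^2, with vertex at Q = 6 and minimum $16.
ATC = 972/Q + 88 - 24Q + 2Q^2. Setting dATC/dQ = −972/Q^2 − 24 + 4Q = 0 gives Q = 9 (since 4·9^3 − 24·9^2 = 972).
min ATC = 972/9 + 88 − 24·9 + 2·9^2 = $142. That is the break-even price.
For $16 ≤ P < $142 the firm produces at a loss; below $16 it shuts down.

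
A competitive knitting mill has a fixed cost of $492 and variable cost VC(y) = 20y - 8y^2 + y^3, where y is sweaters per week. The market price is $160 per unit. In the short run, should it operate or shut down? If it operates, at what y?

Variable cost is VC = 20y - 8y^2 + y^3, so AVC = VC/y = 20 - 8y + y^2 and MC = dTC/dy = 20 - 16y + 3y^2.
The AVC parabola has its vertex at y = 8/2 = 4, where AVC = 20 - 8·4 + 4^2 = $4.
Because $160 ≥ $4, revenue can cover variable cost; the firm operates.
P = MC gives -140 - 16y + 3y^2 = 0, with roots -14/3 and 10. Take the larger (rising MC): y* = 10.
Check: AVC at y = 10 is $40 ≤ P, so revenue covers variable cost.
Profit = P·y − TC = 160·10 − 892 = $708.

Produce at y = 10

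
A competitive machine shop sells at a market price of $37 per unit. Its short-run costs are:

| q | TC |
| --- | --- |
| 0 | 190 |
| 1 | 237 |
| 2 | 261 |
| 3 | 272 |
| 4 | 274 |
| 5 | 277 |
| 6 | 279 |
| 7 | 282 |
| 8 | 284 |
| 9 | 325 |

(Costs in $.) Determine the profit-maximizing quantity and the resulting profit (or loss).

q = 8; profit = $12

Tabulate TR − TC: q=0: -190; q=1: -200; q=2: -187; q=3: -161; q=4: -126; q=5: -92; q=6: -57; q=7: -23; q=8: 12; q=9: 8.
Profit is maximized at q = 8. AVC there is 94/8 = $11.75 ≤ P, so producing beats shutting down (which would give -$190).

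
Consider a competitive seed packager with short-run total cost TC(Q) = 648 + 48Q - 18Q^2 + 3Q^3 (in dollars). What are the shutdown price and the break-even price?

Shutdown price = $21; break-even price = $156

Shutdown price = min AVC. AVC = 48 - 18Q + 3Q^2, with vertex at Q = 3 and minimum $21.
ATC = 648/Q + 48 - 18Q + 3Q^2. Setting dATC/dQ = −648/Q^2 − 18 + 6Q = 0 gives Q = 6 (since 6·6^3 − 18·6^2 = 648).
min ATC = 648/6 + 48 − 18·6 + 3·6^2 = $156. That is the break-even price.
Between these two prices the firm operates at a loss; above $156 it earns a profit.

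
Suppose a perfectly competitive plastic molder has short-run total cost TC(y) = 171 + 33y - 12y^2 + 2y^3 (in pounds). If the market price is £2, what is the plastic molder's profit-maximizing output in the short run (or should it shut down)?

Shut down

Strip out fixed cost: VC = 33y - 12y^2 + 2y^3. Then AVC = 33 - 12y + 2y^2 and MC = 33 - 24y + 6y^2.
The AVC parabola has its vertex at y = 12/4 = 3, where AVC = 33 - 12·3 + 2·3^2 = £15.
With P < min AVC (£2 < £15), every unit sold adds to the loss.
Best response: produce nothing and absorb the £171 fixed cost.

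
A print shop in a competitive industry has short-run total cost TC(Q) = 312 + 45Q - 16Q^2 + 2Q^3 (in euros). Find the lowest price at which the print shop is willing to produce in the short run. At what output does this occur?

Short-run supply begins at min AVC. From VC = 45Q - 16Q^2 + 2Q^3, AVC = 45 - 16Q + 2Q^2.
dAVC/dQ = -16 + 4Q = 0 gives Q = 4. min AVC = 45 - 16·4 + 2·4^2 = 13.
For P < €13 the firm produces nothing.

€13 per unit, at Q = 4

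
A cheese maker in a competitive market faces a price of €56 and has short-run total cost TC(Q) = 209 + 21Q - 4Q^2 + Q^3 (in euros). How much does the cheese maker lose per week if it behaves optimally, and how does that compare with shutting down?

AVC = 21 - 4Q + Q^2 has its minimum €17 at Q = 2; price €56 clears that bar, so the firm operates.
MC = 21 - 8Q + 3Q^2. Setting P = MC and taking the root on the rising branch gives Q* = 5.
TR = 56·5 = 280. TC = 209 + 130 = 339. Profit = 280 − 339 = -€59.
That loss of €59 beats the €209 the firm would lose by shutting down; producing recovers €150 of fixed cost.

Profit = -€59 at Q = 5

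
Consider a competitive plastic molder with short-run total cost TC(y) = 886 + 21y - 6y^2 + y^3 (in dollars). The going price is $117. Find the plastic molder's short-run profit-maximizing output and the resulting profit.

Profit = -$246 at y = 8

AVC = 21 - 6y + y^2 has its minimum $12 at y = 3; price $117 clears that bar, so the firm operates.
MC = 21 - 12y + 3y^2. Setting P = MC and taking the root on the rising branch gives y* = 8.
TR = 117·8 = 936. TC = 886 + 296 = 1182. Profit = 936 − 1182 = -$246.
That loss of $246 beats the $886 the firm would lose by shutting down; producing recovers $640 of fixed cost.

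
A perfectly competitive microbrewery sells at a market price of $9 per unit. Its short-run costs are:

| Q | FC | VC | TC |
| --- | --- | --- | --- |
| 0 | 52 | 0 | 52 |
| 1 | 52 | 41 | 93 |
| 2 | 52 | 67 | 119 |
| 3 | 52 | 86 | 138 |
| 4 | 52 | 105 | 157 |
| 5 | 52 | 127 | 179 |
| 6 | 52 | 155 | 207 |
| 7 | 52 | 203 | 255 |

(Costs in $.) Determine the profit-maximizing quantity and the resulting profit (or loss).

Compute π = P·Q − TC at each output: Q=0: -52; Q=1: -84; Q=2: -101; Q=3: -111; Q=4: -121; Q=5: -134; Q=6: -153; Q=7: -192.
Profit is highest at Q = 0. Equivalently, the lowest AVC in the table is 127/5 ≈ $25.40 at Q = 5, and P = $9 falls below it — price never covers variable cost, so the firm shuts down and loses only its fixed cost.

Q = 0 (shut down); profit = -$52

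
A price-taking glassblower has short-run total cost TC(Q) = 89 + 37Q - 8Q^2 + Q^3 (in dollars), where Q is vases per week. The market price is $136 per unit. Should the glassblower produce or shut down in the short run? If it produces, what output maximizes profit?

Strip out fixed cost: VC = 37Q - 8Q^2 + Q^3. Then AVC = 37 - 8Q + Q^2 and MC = 37 - 16Q + 3Q^2.
AVC hits its minimum where MC = AVC, at Q = 4, giving min AVC = 37 - 8·4 + 4^2 = $21.
P = $136 exceeds min AVC = $21, so the firm stays open.
Set P = MC: 136 = 37 - 16Q + 3Q^2 → -99 - 16Q + 3Q^2 = 0. The roots are Q = -11/3 and Q = 9; the profit-maximizing output is on the rising part of MC, so Q* = 9.
Check: AVC at Q = 9 is $46 ≤ P, so revenue covers variable cost.
Profit = P·Q − TC = 136·9 − 503 = $721.

Produce at Q = 9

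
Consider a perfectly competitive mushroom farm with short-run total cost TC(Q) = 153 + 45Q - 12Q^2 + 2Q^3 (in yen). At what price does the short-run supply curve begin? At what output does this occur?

¥27 per unit, at Q = 3

Short-run supply begins at min AVC. From VC = 45Q - 12Q^2 + 2Q^3, AVC = 45 - 12Q + 2Q^2.
At the minimum of AVC, MC = AVC. MC = 45 - 24Q + 6Q^2; setting MC = AVC gives 4Q^2 - 12Q = 0, so Q = 3. min AVC = 27.
For P < ¥27 the firm produces nothing.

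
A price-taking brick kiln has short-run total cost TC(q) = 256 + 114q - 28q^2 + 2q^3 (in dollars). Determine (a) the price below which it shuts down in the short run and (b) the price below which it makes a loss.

AVC = 114 - 28q + 2q^2; minimized at q = 7, giving min AVC = $16. That is the shutdown price.
ATC = 256/q + 114 - 28q + 2q^2. Setting dATC/dq = −256/q^2 − 28 + 4q = 0 gives q = 8 (since 4·8^3 − 28·8^2 = 256).
min ATC = 256/8 + 114 − 28·8 + 2·8^2 = $50. That is the break-even price.
Between these two prices the firm operates at a loss; above $50 it earns a profit.

Shutdown price = $16; break-even price = $50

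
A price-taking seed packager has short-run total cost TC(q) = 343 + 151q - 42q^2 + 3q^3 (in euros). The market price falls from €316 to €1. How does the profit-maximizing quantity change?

Output falls from 11 to 0 (the firm shuts down)

MC = 151 - 84q + 9q^2; the shutdown threshold is min AVC = €4 (at q = 7).
With P = €316 above the shutdown price, P = MC gives q = 11.
At P = €1 < min AVC = €4, price no longer covers variable cost at any output, so the firm shuts down: q = 0.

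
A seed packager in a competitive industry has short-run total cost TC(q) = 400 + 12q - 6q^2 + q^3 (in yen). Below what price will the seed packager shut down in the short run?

¥3 per unit

The shutdown price is the minimum of AVC. VC = 12q - 6q^2 + q^3, so AVC = 12 - 6q + q^2.
dAVC/dq = -6 + 2q = 0 gives q = 3. min AVC = 12 - 6·3 + 3^2 = 3.
For P < ¥3 the firm produces nothing.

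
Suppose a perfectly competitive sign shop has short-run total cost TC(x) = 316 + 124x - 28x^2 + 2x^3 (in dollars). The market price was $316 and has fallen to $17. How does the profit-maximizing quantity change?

AVC = 124 - 28x + 2x^2, minimized at x = 7 where min AVC = $26. MC = 124 - 56x + 6x^2.
At P = $316 ≥ min AVC, set P = MC on the rising branch: x = 12.
At P = $17 < min AVC = $26, price no longer covers variable cost at any output, so the firm shuts down: x = 0.

Output falls from 12 to 0 (the firm shuts down)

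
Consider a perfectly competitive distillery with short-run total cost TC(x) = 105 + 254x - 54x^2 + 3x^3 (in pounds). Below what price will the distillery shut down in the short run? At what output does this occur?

£11 per unit, at x = 9

The shutdown price is the minimum of AVC. VC = 254x - 54x^2 + 3x^3, so AVC = 254 - 54x + 3x^2.
dAVC/dx = -54 + 6x = 0 gives x = 9. min AVC = 254 - 54·9 + 3·9^2 = 11.
So the shutdown price is £11.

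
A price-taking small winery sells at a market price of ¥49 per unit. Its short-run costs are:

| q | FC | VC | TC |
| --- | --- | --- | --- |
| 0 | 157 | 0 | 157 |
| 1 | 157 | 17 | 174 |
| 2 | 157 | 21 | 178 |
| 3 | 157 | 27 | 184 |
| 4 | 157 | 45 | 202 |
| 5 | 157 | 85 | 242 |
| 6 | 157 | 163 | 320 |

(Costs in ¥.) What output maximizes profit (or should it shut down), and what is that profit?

q = 5; profit = ¥3

Tabulate TR − TC: q=0: -157; q=1: -125; q=2: -80; q=3: -37; q=4: -6; q=5: 3; q=6: -26.
Profit is maximized at q = 5. AVC there is 85/5 = ¥17 ≤ P, so producing beats shutting down (which would give -¥157).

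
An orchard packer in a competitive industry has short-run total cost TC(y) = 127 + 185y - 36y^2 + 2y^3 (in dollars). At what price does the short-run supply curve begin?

$23 per unit

The firm shuts down when price falls below the minimum of average variable cost. AVC = VC/y = 185 - 36y + 2y^2.
At the minimum of AVC, MC = AVC. MC = 185 - 72y + 6y^2; setting MC = AVC gives 4y^2 - 36y = 0, so y = 9. min AVC = 23.
So the shutdown price is $23.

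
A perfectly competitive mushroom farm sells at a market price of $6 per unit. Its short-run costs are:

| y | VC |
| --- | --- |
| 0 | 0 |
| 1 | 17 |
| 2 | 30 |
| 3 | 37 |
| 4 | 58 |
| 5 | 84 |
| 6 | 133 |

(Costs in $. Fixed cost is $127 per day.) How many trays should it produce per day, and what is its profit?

Compute π = P·y − TC at each output: y=0: -127; y=1: -138; y=2: -145; y=3: -146; y=4: -161; y=5: -181; y=6: -224.
Profit is highest at y = 0. Equivalently, the lowest AVC in the table is 37/3 ≈ $12.33 at y = 3, and P = $6 falls below it — price never covers variable cost, so the firm shuts down and loses only its fixed cost.

y = 0 (shut down); profit = -$127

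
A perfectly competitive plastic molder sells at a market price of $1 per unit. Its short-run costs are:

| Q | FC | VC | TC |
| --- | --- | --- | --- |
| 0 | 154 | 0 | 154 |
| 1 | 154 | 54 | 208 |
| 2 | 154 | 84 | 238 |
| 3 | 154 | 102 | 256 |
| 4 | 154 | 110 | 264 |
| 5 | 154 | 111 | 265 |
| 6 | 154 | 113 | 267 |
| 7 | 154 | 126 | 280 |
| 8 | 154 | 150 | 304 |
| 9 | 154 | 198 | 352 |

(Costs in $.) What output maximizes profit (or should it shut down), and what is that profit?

Q = 0 (shut down); profit = -$154

Compute π = P·Q − TC at each output: Q=0: -154; Q=1: -207; Q=2: -236; Q=3: -253; Q=4: -260; Q=5: -260; Q=6: -261; Q=7: -273; Q=8: -296; Q=9: -343.
Profit is highest at Q = 0. Equivalently, the lowest AVC in the table is 126/7 ≈ $18 at Q = 7, and P = $1 falls below it — price never covers variable cost, so the firm shuts down and loses only its fixed cost.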